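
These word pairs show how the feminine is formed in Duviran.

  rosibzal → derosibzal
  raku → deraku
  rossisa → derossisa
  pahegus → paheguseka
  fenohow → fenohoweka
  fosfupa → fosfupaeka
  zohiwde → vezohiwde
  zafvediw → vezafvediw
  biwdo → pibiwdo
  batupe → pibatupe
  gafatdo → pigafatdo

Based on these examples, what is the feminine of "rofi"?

"rofi" begins with r-. The stems beginning with r- (rosibzal → derosibzal, raku → deraku, rossisa → derossisa) add the prefix de-.
The other patterns: stems beginning with f- or p- add -eka; stems beginning with z- add the prefix ve-; stems beginning with b- or g- add the prefix pi-.
So rofi → derofi.

derofi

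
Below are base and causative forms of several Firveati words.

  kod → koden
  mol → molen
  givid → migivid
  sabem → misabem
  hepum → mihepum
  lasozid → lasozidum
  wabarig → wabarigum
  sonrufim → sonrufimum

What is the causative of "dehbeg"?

midehbeg

kod and givid both end in -d yet inflect differently (koden, migivid), so the final letter is not what conditions the rule; the number of vowels is.
"dehbeg" has 2 vowels. The stems with 2 vowels (givid → migivid, sabem → misabem, hepum → mihepum) add the prefix mi-.
The other patterns: stems with 1 vowel add -en; stems with 3 vowels add -um.
So dehbeg → midehbeg.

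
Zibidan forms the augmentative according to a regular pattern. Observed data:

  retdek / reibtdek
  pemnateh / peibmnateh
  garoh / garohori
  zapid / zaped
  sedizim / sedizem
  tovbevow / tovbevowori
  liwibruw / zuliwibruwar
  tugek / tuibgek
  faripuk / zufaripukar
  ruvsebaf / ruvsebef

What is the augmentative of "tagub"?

liwibruw and tovbevow both end in -w yet inflect differently (zuliwibruwar, tovbevowori), so the final letter is not what conditions the rule; the last vowel is.
"tagub" has last vowel 'u'. The stems whose last vowel is 'u' (liwibruw → zuliwibruwar, faripuk → zufaripukar) add zu- … -ar around the stem.
The other patterns: stems whose last vowel is 'o' add -ori; stems whose last vowel is 'e' insert -ib- after the first vowel; stems whose last vowel is 'a' or 'i' change the last vowel to 'e'.
So tagub → zutagubar.

zutagubar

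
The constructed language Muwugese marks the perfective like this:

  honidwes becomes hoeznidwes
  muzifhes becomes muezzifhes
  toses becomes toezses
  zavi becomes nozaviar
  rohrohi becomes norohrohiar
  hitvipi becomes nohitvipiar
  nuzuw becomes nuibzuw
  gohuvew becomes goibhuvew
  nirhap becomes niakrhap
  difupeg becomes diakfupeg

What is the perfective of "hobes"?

hoezbes

honidwes and gohuvew both have last vowel 'e' yet inflect differently (hoeznidwes, goibhuvew), so the last vowel is not what conditions the rule; the final letter is.
"hobes" ends in -s. The stems ending in -s (honidwes → hoeznidwes, muzifhes → muezzifhes, toses → toezses) insert -ez- after the first vowel.
So hobes → hoezbes.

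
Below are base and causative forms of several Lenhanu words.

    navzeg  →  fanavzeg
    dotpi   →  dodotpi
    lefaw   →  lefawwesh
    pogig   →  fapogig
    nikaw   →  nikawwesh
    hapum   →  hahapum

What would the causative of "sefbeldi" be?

pogig and dotpi both have last vowel 'i' yet inflect differently (fapogig, dodotpi), so the last vowel is not what conditions the rule; the final letter is.
"sefbeldi" ends in -i. The one such stem in the data (dotpi → dodotpi) repeats the first consonant+vowel as a prefix (as does hapum), so the same rule applies.
The other patterns: stems ending in -w double the final consonant and add -esh; stems ending in -g add the prefix fa-.
So sefbeldi → sesefbeldi.

sesefbeldi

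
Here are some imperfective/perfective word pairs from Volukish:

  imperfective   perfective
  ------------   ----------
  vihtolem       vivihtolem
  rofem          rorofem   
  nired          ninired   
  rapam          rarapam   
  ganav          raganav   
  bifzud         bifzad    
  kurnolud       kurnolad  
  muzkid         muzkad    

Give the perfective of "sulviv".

nired and bifzud both end in -d yet inflect differently (ninired, bifzad), so the final letter is not what conditions the rule; the last vowel is.
"sulviv" has last vowel 'i'. The one such stem in the data (muzkid → muzkad) changes the last vowel to 'a' (as do bifzud, kurnolud), so the same rule applies.
The other patterns: stems whose last vowel is 'e' repeat the first consonant+vowel as a prefix; stems whose last vowel is 'a' add the prefix ra-.
So sulviv → sulvav.

sulvav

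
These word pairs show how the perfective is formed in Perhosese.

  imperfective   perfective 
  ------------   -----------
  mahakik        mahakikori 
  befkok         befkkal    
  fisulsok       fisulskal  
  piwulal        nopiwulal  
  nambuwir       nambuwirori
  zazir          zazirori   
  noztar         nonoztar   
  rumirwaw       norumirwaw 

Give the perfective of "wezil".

wezilori

mahakik and befkok both end in -k yet inflect differently (mahakikori, befkkal), so the final letter is not what conditions the rule; the last vowel is.
"wezil" has last vowel 'i'. The stems whose last vowel is 'i' (mahakik → mahakikori, zazir → zazirori, nambuwir → nambuwirori) add -ori.
The other patterns: stems whose last vowel is 'o' delete the last vowel and add -al; stems whose last vowel is 'a' add the prefix no-.
So wezil → wezilori.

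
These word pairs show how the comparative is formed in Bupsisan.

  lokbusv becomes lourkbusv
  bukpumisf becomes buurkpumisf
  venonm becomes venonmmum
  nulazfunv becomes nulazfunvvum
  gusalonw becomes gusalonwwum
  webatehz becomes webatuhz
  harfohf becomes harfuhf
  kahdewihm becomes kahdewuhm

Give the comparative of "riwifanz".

riwifanzzum

lokbusv and nulazfunv both end in -v yet inflect differently (lourkbusv, nulazfunvvum), so the final letter is not what conditions the rule; the second-to-last letter is.
"riwifanz" has second-to-last letter 'n'. The stems whose second-to-last letter is 'n' (venonm → venonmmum, nulazfunv → nulazfunvvum, gusalonw → gusalonwwum) double the final consonant and add -um.
So riwifanz → riwifanzzum.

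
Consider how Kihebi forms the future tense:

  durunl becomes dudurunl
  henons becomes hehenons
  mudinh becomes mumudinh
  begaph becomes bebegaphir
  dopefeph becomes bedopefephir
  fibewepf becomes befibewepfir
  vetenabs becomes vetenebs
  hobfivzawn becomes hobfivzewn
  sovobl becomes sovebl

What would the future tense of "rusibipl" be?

berusibiplir

mudinh and begaph both end in -h yet inflect differently (mumudinh, bebegaphir), so the final letter is not what conditions the rule; the second-to-last letter is.
"rusibipl" has second-to-last letter 'p'. The stems whose second-to-last letter is 'p' (begaph → bebegaphir, dopefeph → bedopefephir, fibewepf → befibewepfir) add be- … -ir around the stem.
So rusibipl → berusibiplir.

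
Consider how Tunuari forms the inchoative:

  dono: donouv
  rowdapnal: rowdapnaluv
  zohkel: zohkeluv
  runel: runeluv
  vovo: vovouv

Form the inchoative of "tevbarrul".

Every pair shown (dono → donouv, rowdapnal → rowdapnaluv, zohkel → zohkeluv, …) follows the same rule: add -uv.
So tevbarrul → tevbarruluv.

tevbarruluv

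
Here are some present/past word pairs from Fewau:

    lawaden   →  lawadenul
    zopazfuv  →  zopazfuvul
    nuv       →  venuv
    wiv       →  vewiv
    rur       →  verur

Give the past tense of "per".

veper

zopazfuv and nuv both end in -v yet inflect differently (zopazfuvul, venuv), so the final letter is not what conditions the rule; the number of vowels is.
"per" has 1 vowel. The stems with 1 vowel (nuv → venuv, wiv → vewiv, rur → verur) add the prefix ve-.
The other pattern: stems with 3 vowels add -ul.
So per → veper.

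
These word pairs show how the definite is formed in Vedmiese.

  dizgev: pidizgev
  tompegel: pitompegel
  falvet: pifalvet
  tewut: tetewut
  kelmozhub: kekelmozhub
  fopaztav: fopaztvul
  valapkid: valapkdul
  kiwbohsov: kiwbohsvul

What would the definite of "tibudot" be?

tibudtul

falvet and tewut both end in -t yet inflect differently (pifalvet, tetewut), so the final letter is not what conditions the rule; the last vowel is.
"tibudot" has last vowel 'o'. The one such stem in the data (kiwbohsov → kiwbohsvul) deletes the last vowel and adds -ul (as do fopaztav, valapkid), so the same rule applies.
The other patterns: stems whose last vowel is 'e' add the prefix pi-; stems whose last vowel is 'u' repeat the first consonant+vowel as a prefix.
So tibudot → tibudtul.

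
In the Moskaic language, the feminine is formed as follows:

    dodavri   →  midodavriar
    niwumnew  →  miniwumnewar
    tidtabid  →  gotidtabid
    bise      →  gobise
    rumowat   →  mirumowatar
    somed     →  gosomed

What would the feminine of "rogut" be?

mirogutar

somed and niwumnew both have last vowel 'e' yet inflect differently (gosomed, miniwumnewar), so the last vowel is not what conditions the rule; the final letter is.
"rogut" ends in -t. The one such stem in the data (rumowat → mirumowatar) adds mi- … -ar around the stem, so the same rule applies.
The other pattern: stems ending in -d or -e add the prefix go-.
So rogut → mirogutar.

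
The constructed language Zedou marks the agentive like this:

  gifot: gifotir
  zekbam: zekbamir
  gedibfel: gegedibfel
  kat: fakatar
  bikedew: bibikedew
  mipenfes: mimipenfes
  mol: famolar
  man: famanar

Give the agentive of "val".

favalar

kat and gifot both end in -t yet inflect differently (fakatar, gifotir), so the final letter is not what conditions the rule; the number of vowels is.
"val" has 1 vowel. The stems with 1 vowel (man → famanar, mol → famolar, kat → fakatar) add fa- … -ar around the stem.
The other patterns: stems with 2 vowels add -ir; stems with 3 vowels repeat the first consonant+vowel as a prefix.
So val → favalar.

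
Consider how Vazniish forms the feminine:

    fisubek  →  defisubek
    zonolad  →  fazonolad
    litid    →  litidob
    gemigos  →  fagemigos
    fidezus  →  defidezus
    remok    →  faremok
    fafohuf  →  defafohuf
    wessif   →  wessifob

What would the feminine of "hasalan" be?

fahasalan

fafohuf and wessif both end in -f yet inflect differently (defafohuf, wessifob), so the final letter is not what conditions the rule; the last vowel is.
"hasalan" has last vowel 'a'. The one such stem in the data (zonolad → fazonolad) adds the prefix fa-, so the same rule applies.
The other patterns: stems whose last vowel is 'e' or 'u' add the prefix de-; stems whose last vowel is 'i' add -ob.
So hasalan → fahasalan.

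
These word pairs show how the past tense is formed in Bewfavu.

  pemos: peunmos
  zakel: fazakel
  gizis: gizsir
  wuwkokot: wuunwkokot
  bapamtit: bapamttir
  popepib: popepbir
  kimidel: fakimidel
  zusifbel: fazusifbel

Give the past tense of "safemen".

"safemen" has last vowel 'e'. The stems whose last vowel is 'e' (kimidel → fakimidel, zakel → fazakel, zusifbel → fazusifbel) add the prefix fa-.
The other patterns: stems whose last vowel is 'i' delete the last vowel and add -ir; stems whose last vowel is 'o' insert -un- after the first vowel.
So safemen → fasafemen.

fasafemen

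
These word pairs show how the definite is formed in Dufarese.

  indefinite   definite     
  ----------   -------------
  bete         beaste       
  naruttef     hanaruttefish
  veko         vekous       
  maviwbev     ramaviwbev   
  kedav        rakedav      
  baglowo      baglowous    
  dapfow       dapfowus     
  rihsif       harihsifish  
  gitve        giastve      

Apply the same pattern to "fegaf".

hafegafish

"fegaf" ends in -f. The stems ending in -f (naruttef → hanaruttefish, rihsif → harihsifish) add ha- … -ish around the stem.
So fegaf → hafegafish.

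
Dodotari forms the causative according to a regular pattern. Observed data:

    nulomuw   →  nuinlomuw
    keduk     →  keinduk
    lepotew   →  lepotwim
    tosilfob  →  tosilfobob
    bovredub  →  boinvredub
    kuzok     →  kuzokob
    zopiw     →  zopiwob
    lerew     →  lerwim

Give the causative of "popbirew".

popbirwim

nulomuw and lepotew both end in -w yet inflect differently (nuinlomuw, lepotwim), so the final letter is not what conditions the rule; the last vowel is.
"popbirew" has last vowel 'e'. The stems whose last vowel is 'e' (lepotew → lepotwim, lerew → lerwim) delete the last vowel and add -im.
So popbirew → popbirwim.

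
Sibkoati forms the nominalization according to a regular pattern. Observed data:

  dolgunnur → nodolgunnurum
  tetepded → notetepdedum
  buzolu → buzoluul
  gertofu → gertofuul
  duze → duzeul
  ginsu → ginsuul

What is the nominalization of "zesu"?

dolgunnur and buzolu both have last vowel 'u' yet inflect differently (nodolgunnurum, buzoluul), so the last vowel is not what conditions the rule; whether the stem ends in a vowel or a consonant is.
"zesu" ends in a vowel. The stems ending in a vowel (buzolu → buzoluul, gertofu → gertofuul, duze → duzeul) add -ul.
So zesu → zesuul.

zesuul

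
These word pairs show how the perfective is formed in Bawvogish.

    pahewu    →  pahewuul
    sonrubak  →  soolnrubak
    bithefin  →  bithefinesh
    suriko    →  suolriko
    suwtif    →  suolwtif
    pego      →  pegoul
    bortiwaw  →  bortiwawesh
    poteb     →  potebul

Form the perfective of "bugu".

buguesh

"bugu" begins with b-. The stems beginning with b- (bithefin → bithefinesh, bortiwaw → bortiwawesh) add -esh.
So bugu → buguesh.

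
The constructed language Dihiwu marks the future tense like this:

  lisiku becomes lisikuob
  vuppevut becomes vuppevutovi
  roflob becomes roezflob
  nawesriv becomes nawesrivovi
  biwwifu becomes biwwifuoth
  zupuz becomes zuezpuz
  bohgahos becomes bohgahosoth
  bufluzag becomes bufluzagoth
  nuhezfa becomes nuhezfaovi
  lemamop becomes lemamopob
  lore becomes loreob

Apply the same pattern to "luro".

lisiku and biwwifu both end in -u yet inflect differently (lisikuob, biwwifuoth), so the final letter is not what conditions the rule; the first letter is.
"luro" begins with l-. The stems beginning with l- (lore → loreob, lemamop → lemamopob, lisiku → lisikuob) add -ob.
The other patterns: stems beginning with b- add -oth; stems beginning with n- or v- add -ovi; stems beginning with r- or z- insert -ez- after the first vowel.
So luro → luroob.

luroob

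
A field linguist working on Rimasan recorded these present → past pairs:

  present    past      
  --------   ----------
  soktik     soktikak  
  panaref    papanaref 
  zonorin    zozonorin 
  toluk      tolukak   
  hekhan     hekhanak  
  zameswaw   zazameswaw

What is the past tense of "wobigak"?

"wobigak" has 3 vowels. The stems with 3 vowels (zonorin → zozonorin, panaref → papanaref, zameswaw → zazameswaw) repeat the first consonant+vowel as a prefix.
The other pattern: stems with 2 vowels add -ak.
So wobigak → wowobigak.

wowobigak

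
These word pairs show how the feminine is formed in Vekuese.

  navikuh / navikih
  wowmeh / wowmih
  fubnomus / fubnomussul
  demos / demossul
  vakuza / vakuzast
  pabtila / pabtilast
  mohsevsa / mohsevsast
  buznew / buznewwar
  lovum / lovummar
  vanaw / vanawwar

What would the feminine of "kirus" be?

navikuh and fubnomus both have last vowel 'u' yet inflect differently (navikih, fubnomussul), so the last vowel is not what conditions the rule; the final letter is.
"kirus" ends in -s. The stems ending in -s (fubnomus → fubnomussul, demos → demossul) double the final consonant and add -ul.
So kirus → kirussul.

kirussul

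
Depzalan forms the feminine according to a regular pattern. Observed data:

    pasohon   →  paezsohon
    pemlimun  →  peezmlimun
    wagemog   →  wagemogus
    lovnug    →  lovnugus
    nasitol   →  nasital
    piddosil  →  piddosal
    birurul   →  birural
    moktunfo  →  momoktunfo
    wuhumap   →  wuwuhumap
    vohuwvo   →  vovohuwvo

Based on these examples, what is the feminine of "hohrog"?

hohrogus

"hohrog" ends in -g. The stems ending in -g (wagemog → wagemogus, lovnug → lovnugus) add -us.
So hohrog → hohrogus.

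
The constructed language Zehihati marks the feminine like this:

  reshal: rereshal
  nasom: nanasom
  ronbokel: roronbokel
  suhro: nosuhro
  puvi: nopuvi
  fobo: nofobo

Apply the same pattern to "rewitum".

nasom and suhro both have last vowel 'o' yet inflect differently (nanasom, nosuhro), so the last vowel is not what conditions the rule; whether the stem ends in a vowel or a consonant is.
"rewitum" ends in a consonant. The stems ending in a consonant (reshal → rereshal, nasom → nanasom, ronbokel → roronbokel) repeat the first consonant+vowel as a prefix.
So rewitum → rerewitum.

rerewitum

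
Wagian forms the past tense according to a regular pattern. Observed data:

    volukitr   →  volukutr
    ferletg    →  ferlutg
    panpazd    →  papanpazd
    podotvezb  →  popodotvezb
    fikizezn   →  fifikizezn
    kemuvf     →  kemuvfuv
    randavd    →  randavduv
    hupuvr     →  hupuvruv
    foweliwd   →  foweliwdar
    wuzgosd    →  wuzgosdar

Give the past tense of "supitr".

suputr

panpazd and randavd both end in -d yet inflect differently (papanpazd, randavduv), so the final letter is not what conditions the rule; the second-to-last letter is.
"supitr" has second-to-last letter 't'. The stems whose second-to-last letter is 't' (volukitr → volukutr, ferletg → ferlutg) change the last vowel to 'u'.
So supitr → suputr.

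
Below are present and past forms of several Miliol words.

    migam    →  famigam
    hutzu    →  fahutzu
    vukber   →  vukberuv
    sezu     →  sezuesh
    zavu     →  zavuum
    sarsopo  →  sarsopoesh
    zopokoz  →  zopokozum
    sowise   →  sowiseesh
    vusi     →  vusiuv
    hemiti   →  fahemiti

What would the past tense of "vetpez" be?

vetpezuv

zavu and sezu both end in -u yet inflect differently (zavuum, sezuesh), so the final letter is not what conditions the rule; the first letter is.
"vetpez" begins with v-. The stems beginning with v- (vukber → vukberuv, vusi → vusiuv) add -uv.
The other patterns: stems beginning with z- add -um; stems beginning with s- add -esh; stems beginning with h- or m- add the prefix fa-.
So vetpez → vetpezuv.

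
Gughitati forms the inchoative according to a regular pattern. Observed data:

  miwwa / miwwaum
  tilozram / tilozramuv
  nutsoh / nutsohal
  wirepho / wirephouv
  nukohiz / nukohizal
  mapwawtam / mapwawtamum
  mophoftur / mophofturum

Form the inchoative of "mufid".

mufidum

"mufid" begins with m-. The stems beginning with m- (miwwa → miwwaum, mapwawtam → mapwawtamum, mophoftur → mophofturum) add -um.
So mufid → mufidum.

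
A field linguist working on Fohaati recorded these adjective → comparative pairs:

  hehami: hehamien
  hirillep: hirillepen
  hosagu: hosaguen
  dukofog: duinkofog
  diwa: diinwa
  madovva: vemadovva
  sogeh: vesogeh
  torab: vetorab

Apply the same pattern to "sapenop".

diwa and madovva both end in -a yet inflect differently (diinwa, vemadovva), so the final letter is not what conditions the rule; the first letter is.
"sapenop" begins with s-. The one such stem in the data (sogeh → vesogeh) adds the prefix ve-, so the same rule applies.
So sapenop → vesapenop.

vesapenop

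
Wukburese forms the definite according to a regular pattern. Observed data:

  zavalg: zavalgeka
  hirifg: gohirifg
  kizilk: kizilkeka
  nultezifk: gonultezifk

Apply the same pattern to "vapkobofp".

hirifg and zavalg both end in -g yet inflect differently (gohirifg, zavalgeka), so the final letter is not what conditions the rule; the second-to-last letter is.
"vapkobofp" has second-to-last letter 'f'. The stems whose second-to-last letter is 'f' (nultezifk → gonultezifk, hirifg → gohirifg) add the prefix go-.
The other pattern: stems whose second-to-last letter is 'l' add -eka.
So vapkobofp → govapkobofp.

govapkobofp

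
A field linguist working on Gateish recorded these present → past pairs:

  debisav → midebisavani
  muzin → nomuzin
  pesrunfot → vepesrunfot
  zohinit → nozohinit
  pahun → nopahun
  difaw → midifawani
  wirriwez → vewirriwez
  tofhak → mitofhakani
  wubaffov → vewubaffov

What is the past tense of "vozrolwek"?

vevozrolwek

debisav and wubaffov both end in -v yet inflect differently (midebisavani, vewubaffov), so the final letter is not what conditions the rule; the last vowel is.
"vozrolwek" has last vowel 'e'. The one such stem in the data (wirriwez → vewirriwez) adds the prefix ve-, so the same rule applies.
The other patterns: stems whose last vowel is 'a' add mi- … -ani around the stem; stems whose last vowel is 'i' or 'u' add the prefix no-.
So vozrolwek → vevozrolwek.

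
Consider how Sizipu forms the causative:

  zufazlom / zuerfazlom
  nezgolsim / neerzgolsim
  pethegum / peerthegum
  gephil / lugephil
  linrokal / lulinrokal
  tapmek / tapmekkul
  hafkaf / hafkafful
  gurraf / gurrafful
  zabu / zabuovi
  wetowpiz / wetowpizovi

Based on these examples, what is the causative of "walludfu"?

walludfuovi

nezgolsim and gephil both have last vowel 'i' yet inflect differently (neerzgolsim, lugephil), so the last vowel is not what conditions the rule; the final letter is.
"walludfu" ends in -u. The one such stem in the data (zabu → zabuovi) adds -ovi, so the same rule applies.
So walludfu → walludfuovi.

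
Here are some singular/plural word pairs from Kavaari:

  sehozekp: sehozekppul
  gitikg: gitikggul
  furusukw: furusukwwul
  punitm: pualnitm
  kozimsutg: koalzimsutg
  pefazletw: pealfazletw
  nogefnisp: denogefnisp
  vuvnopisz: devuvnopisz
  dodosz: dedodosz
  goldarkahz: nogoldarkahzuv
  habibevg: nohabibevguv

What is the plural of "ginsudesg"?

deginsudesg

gitikg and kozimsutg both end in -g yet inflect differently (gitikggul, koalzimsutg), so the final letter is not what conditions the rule; the second-to-last letter is.
"ginsudesg" has second-to-last letter 's'. The stems whose second-to-last letter is 's' (nogefnisp → denogefnisp, vuvnopisz → devuvnopisz, dodosz → dedodosz) add the prefix de-.
The other patterns: stems whose second-to-last letter is 'k' double the final consonant and add -ul; stems whose second-to-last letter is 't' insert -al- after the first vowel; stems whose second-to-last letter is 'h' or 'v' add no- … -uv around the stem.
So ginsudesg → deginsudesg.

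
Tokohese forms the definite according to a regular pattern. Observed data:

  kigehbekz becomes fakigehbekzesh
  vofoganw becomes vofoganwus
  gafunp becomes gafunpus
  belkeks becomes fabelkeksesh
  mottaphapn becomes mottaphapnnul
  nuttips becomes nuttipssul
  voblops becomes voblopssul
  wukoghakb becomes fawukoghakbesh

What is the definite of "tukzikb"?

nuttips and belkeks both end in -s yet inflect differently (nuttipssul, fabelkeksesh), so the final letter is not what conditions the rule; the second-to-last letter is.
"tukzikb" has second-to-last letter 'k'. The stems whose second-to-last letter is 'k' (belkeks → fabelkeksesh, wukoghakb → fawukoghakbesh, kigehbekz → fakigehbekzesh) add fa- … -esh around the stem.
So tukzikb → fatukzikbesh.

fatukzikbesh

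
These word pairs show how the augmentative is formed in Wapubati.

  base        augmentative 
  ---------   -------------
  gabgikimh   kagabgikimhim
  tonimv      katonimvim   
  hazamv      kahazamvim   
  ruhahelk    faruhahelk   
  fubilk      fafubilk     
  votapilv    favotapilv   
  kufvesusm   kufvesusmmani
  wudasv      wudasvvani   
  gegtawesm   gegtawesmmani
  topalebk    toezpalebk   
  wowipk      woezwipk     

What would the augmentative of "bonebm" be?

boeznebm

tonimv and votapilv both end in -v yet inflect differently (katonimvim, favotapilv), so the final letter is not what conditions the rule; the second-to-last letter is.
"bonebm" has second-to-last letter 'b'. The one such stem in the data (topalebk → toezpalebk) inserts -ez- after the first vowel (as does wowipk), so the same rule applies.
The other patterns: stems whose second-to-last letter is 'm' add ka- … -im around the stem; stems whose second-to-last letter is 'l' add the prefix fa-; stems whose second-to-last letter is 's' double the final consonant and add -ani.
So bonebm → boeznebm.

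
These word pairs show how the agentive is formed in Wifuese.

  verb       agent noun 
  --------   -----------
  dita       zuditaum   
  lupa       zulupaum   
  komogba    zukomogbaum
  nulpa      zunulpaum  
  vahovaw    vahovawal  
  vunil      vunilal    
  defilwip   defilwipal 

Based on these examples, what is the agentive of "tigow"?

dita and vahovaw both have last vowel 'a' yet inflect differently (zuditaum, vahovawal), so the last vowel is not what conditions the rule; the final letter is.
"tigow" ends in -w. The one such stem in the data (vahovaw → vahovawal) adds -al, so the same rule applies.
The other pattern: stems ending in -a add zu- … -um around the stem.
So tigow → tigowal.

tigowal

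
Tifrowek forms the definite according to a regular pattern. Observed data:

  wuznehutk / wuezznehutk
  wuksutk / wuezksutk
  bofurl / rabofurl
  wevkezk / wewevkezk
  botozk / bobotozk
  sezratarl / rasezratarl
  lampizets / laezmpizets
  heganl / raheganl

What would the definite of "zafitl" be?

zaezfitl

botozk and wuksutk both end in -k yet inflect differently (bobotozk, wuezksutk), so the final letter is not what conditions the rule; the second-to-last letter is.
"zafitl" has second-to-last letter 't'. The stems whose second-to-last letter is 't' (wuksutk → wuezksutk, lampizets → laezmpizets, wuznehutk → wuezznehutk) insert -ez- after the first vowel.
So zafitl → zaezfitl.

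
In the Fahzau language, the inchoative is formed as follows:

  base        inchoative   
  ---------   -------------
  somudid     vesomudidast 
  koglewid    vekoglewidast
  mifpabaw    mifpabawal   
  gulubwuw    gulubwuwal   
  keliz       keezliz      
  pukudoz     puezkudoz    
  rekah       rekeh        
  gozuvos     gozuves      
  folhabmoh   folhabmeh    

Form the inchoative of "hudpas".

hudpes

somudid and keliz both have last vowel 'i' yet inflect differently (vesomudidast, keezliz), so the last vowel is not what conditions the rule; the final letter is.
"hudpas" ends in -s. The one such stem in the data (gozuvos → gozuves) changes the last vowel to 'e' (as do rekah, folhabmoh), so the same rule applies.
So hudpas → hudpes.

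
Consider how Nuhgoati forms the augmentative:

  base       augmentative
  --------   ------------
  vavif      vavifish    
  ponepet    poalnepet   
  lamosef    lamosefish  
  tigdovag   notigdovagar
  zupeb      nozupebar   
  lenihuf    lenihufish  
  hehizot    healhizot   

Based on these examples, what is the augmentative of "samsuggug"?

"samsuggug" ends in -g. The one such stem in the data (tigdovag → notigdovagar) adds no- … -ar around the stem, so the same rule applies.
So samsuggug → nosamsuggugar.

nosamsuggugar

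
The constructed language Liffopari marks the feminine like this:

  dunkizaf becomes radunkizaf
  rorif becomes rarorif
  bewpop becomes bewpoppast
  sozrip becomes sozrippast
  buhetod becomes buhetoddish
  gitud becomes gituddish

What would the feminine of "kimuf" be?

rorif and sozrip both have last vowel 'i' yet inflect differently (rarorif, sozrippast), so the last vowel is not what conditions the rule; the final letter is.
"kimuf" ends in -f. The stems ending in -f (dunkizaf → radunkizaf, rorif → rarorif) add the prefix ra-.
The other patterns: stems ending in -p double the final consonant and add -ast; stems ending in -d double the final consonant and add -ish.
So kimuf → rakimuf.

rakimuf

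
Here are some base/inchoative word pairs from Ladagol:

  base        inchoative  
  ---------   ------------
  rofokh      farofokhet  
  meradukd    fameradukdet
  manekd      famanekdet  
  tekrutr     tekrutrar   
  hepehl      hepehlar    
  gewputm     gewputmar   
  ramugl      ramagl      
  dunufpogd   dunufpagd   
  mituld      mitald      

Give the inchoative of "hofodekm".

fahofodekmet

hepehl and ramugl both end in -l yet inflect differently (hepehlar, ramagl), so the final letter is not what conditions the rule; the second-to-last letter is.
"hofodekm" has second-to-last letter 'k'. The stems whose second-to-last letter is 'k' (rofokh → farofokhet, meradukd → fameradukdet, manekd → famanekdet) add fa- … -et around the stem.
So hofodekm → fahofodekmet.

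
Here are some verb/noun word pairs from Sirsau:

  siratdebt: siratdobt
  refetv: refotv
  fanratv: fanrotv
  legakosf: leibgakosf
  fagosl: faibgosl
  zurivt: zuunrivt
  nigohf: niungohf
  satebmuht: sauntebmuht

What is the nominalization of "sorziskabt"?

siratdebt and zurivt both end in -t yet inflect differently (siratdobt, zuunrivt), so the final letter is not what conditions the rule; the second-to-last letter is.
"sorziskabt" has second-to-last letter 'b'. The one such stem in the data (siratdebt → siratdobt) changes the last vowel to 'o' (as do refetv, fanratv), so the same rule applies.
The other patterns: stems whose second-to-last letter is 's' insert -ib- after the first vowel; stems whose second-to-last letter is 'h' or 'v' insert -un- after the first vowel.
So sorziskabt → sorziskobt.

sorziskobt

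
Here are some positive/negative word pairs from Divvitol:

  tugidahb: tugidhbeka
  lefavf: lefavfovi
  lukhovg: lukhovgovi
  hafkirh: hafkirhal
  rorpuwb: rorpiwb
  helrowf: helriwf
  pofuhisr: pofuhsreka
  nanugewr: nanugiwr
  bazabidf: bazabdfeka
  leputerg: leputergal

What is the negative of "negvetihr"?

negvethreka

lefavf and helrowf both end in -f yet inflect differently (lefavfovi, helriwf), so the final letter is not what conditions the rule; the second-to-last letter is.
"negvetihr" has second-to-last letter 'h'. The one such stem in the data (tugidahb → tugidhbeka) deletes the last vowel and adds -eka (as do pofuhisr, bazabidf), so the same rule applies.
So negvetihr → negvethreka.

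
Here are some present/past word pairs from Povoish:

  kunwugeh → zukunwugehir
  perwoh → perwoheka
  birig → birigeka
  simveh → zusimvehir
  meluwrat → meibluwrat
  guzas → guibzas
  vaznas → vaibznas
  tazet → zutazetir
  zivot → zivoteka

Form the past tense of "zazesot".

zazesoteka

"zazesot" has last vowel 'o'. The stems whose last vowel is 'o' (perwoh → perwoheka, zivot → zivoteka) add -eka.
The other patterns: stems whose last vowel is 'a' insert -ib- after the first vowel; stems whose last vowel is 'e' add zu- … -ir around the stem.
So zazesot → zazesoteka.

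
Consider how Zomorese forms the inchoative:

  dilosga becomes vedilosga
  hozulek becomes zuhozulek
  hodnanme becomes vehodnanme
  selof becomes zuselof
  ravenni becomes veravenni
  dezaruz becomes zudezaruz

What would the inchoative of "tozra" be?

hozulek and hodnanme both have last vowel 'e' yet inflect differently (zuhozulek, vehodnanme), so the last vowel is not what conditions the rule; whether the stem ends in a vowel or a consonant is.
"tozra" ends in a vowel. The stems ending in a vowel (hodnanme → vehodnanme, ravenni → veravenni, dilosga → vedilosga) add the prefix ve-.
So tozra → vetozra.

vetozra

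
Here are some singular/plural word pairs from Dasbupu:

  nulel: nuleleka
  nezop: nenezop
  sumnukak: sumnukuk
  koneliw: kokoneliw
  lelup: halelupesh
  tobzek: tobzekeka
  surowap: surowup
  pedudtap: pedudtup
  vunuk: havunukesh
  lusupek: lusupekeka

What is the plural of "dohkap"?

"dohkap" has last vowel 'a'. The stems whose last vowel is 'a' (surowap → surowup, pedudtap → pedudtup, sumnukak → sumnukuk) change the last vowel to 'u'.
The other patterns: stems whose last vowel is 'u' add ha- … -esh around the stem; stems whose last vowel is 'e' add -eka; stems whose last vowel is 'i' or 'o' repeat the first consonant+vowel as a prefix.
So dohkap → dohkup.

dohkup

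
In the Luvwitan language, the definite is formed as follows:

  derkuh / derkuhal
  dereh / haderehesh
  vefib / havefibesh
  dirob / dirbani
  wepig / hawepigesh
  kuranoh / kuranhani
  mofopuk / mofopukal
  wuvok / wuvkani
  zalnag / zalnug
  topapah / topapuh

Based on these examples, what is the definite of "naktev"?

hanaktevesh

dereh and kuranoh both end in -h yet inflect differently (haderehesh, kuranhani), so the final letter is not what conditions the rule; the last vowel is.
"naktev" has last vowel 'e'. The one such stem in the data (dereh → haderehesh) adds ha- … -esh around the stem, so the same rule applies.
The other patterns: stems whose last vowel is 'o' delete the last vowel and add -ani; stems whose last vowel is 'u' add -al; stems whose last vowel is 'a' change the last vowel to 'u'.
So naktev → hanaktevesh.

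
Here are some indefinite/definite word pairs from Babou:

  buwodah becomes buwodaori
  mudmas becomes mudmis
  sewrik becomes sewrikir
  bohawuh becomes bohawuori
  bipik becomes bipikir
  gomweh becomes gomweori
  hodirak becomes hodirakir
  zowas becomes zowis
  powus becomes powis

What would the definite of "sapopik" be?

sapopikir

"sapopik" ends in -k. The stems ending in -k (hodirak → hodirakir, bipik → bipikir, sewrik → sewrikir) add -ir.
The other patterns: stems ending in -h drop the final letter and add -ori; stems ending in -s change the last vowel to 'i'.
So sapopik → sapopikir.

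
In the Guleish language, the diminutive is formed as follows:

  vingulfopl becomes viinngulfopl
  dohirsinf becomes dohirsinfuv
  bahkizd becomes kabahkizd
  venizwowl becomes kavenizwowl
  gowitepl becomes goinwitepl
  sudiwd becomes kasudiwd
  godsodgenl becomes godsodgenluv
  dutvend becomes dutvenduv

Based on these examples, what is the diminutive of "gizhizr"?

godsodgenl and vingulfopl both end in -l yet inflect differently (godsodgenluv, viinngulfopl), so the final letter is not what conditions the rule; the second-to-last letter is.
"gizhizr" has second-to-last letter 'z'. The one such stem in the data (bahkizd → kabahkizd) adds the prefix ka-, so the same rule applies.
The other patterns: stems whose second-to-last letter is 'n' add -uv; stems whose second-to-last letter is 'p' insert -in- after the first vowel.
So gizhizr → kagizhizr.

kagizhizr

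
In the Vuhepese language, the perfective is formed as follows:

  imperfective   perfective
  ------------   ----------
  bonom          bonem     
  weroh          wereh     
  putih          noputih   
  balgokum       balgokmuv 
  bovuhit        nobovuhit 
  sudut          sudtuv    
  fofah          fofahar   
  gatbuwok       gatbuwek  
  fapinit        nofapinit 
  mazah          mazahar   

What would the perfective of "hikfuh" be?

putih and weroh both end in -h yet inflect differently (noputih, wereh), so the final letter is not what conditions the rule; the last vowel is.
"hikfuh" has last vowel 'u'. The stems whose last vowel is 'u' (balgokum → balgokmuv, sudut → sudtuv) delete the last vowel and add -uv.
The other patterns: stems whose last vowel is 'i' add the prefix no-; stems whose last vowel is 'o' change the last vowel to 'e'; stems whose last vowel is 'a' add -ar.
So hikfuh → hikfhuv.

hikfhuv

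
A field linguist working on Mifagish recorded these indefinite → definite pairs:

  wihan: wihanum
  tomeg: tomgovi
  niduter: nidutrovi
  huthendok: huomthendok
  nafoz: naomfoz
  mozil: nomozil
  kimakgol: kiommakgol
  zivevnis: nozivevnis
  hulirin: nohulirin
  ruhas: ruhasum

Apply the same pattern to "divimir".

ruhas and zivevnis both end in -s yet inflect differently (ruhasum, nozivevnis), so the final letter is not what conditions the rule; the last vowel is.
"divimir" has last vowel 'i'. The stems whose last vowel is 'i' (zivevnis → nozivevnis, hulirin → nohulirin, mozil → nomozil) add the prefix no-.
The other patterns: stems whose last vowel is 'a' add -um; stems whose last vowel is 'e' delete the last vowel and add -ovi; stems whose last vowel is 'o' insert -om- after the first vowel.
So divimir → nodivimir.

nodivimir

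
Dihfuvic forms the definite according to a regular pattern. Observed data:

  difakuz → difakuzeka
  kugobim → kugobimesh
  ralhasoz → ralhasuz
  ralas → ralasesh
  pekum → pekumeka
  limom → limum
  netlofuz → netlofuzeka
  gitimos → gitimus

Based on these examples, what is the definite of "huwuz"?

huwuzeka

"huwuz" has last vowel 'u'. The stems whose last vowel is 'u' (netlofuz → netlofuzeka, pekum → pekumeka, difakuz → difakuzeka) add -eka.
So huwuz → huwuzeka.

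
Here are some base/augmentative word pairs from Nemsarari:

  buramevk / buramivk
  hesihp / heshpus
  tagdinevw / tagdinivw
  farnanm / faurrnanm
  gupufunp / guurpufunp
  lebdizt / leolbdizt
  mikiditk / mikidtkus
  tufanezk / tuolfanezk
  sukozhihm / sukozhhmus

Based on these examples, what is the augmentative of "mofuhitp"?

mofuhtpus

buramevk and tufanezk both end in -k yet inflect differently (buramivk, tuolfanezk), so the final letter is not what conditions the rule; the second-to-last letter is.
"mofuhitp" has second-to-last letter 't'. The one such stem in the data (mikiditk → mikidtkus) deletes the last vowel and adds -us (as do hesihp, sukozhihm), so the same rule applies.
So mofuhitp → mofuhtpus.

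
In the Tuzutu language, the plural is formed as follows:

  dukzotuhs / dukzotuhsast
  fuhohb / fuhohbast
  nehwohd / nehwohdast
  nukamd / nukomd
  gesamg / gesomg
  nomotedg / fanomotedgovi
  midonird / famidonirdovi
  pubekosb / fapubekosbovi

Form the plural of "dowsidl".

fadowsidlovi

"dowsidl" has second-to-last letter 'd'. The one such stem in the data (nomotedg → fanomotedgovi) adds fa- … -ovi around the stem, so the same rule applies.
The other patterns: stems whose second-to-last letter is 'h' add -ast; stems whose second-to-last letter is 'm' change the last vowel to 'o'.
So dowsidl → fadowsidlovi.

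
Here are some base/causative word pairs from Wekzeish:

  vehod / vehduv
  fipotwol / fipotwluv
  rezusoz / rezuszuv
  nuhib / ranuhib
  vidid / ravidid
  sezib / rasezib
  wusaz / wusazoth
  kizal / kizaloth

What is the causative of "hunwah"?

vehod and vidid both end in -d yet inflect differently (vehduv, ravidid), so the final letter is not what conditions the rule; the last vowel is.
"hunwah" has last vowel 'a'. The stems whose last vowel is 'a' (wusaz → wusazoth, kizal → kizaloth) add -oth.
The other patterns: stems whose last vowel is 'o' delete the last vowel and add -uv; stems whose last vowel is 'i' add the prefix ra-.
So hunwah → hunwahoth.

hunwahoth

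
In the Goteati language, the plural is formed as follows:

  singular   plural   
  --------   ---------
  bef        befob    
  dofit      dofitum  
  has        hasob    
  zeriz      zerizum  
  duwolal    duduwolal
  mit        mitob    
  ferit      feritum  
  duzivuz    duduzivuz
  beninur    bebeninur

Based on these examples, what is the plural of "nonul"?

"nonul" has 2 vowels. The stems with 2 vowels (zeriz → zerizum, dofit → dofitum, ferit → feritum) add -um.
The other patterns: stems with 1 vowel add -ob; stems with 3 vowels repeat the first consonant+vowel as a prefix.
So nonul → nonulum.

nonulum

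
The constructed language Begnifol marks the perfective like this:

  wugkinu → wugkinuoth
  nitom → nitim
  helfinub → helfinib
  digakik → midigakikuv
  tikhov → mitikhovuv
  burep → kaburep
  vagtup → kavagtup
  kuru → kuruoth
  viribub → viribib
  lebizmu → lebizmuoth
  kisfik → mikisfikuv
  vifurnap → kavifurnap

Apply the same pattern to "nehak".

viribub and vagtup both have last vowel 'u' yet inflect differently (viribib, kavagtup), so the last vowel is not what conditions the rule; the final letter is.
"nehak" ends in -k. The stems ending in -k (digakik → midigakikuv, kisfik → mikisfikuv) add mi- … -uv around the stem.
The other patterns: stems ending in -b or -m change the last vowel to 'i'; stems ending in -p add the prefix ka-; stems ending in -u add -oth.
So nehak → minehakuv.

minehakuv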